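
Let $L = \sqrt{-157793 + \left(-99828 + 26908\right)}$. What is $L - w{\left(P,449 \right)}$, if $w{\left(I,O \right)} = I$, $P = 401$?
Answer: $-401 + i \sqrt{230713} \approx -401.0 + 480.33 i$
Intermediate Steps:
$L = i \sqrt{230713}$ ($L = \sqrt{-157793 - 72920} = \sqrt{-230713} = i \sqrt{230713} \approx 480.33 i$)
$L - w{\left(P,449 \right)} = i \sqrt{230713} - 401 = -401 + i \sqrt{230713}$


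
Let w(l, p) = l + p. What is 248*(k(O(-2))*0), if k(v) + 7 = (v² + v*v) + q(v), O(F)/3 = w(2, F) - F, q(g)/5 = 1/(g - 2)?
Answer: 0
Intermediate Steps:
q(g) = 5/(-2 + g) (q(g) = 5/(g - 2) = 5/(-2 + g))
O(F) = 6 (O(F) = 3*((2 + F) - F) = 3*2 = 6)
k(v) = -7 + 2*v² + 5/(-2 + v) (k(v) = -7 + ((v² + v*v) + 5/(-2 + v)) = -7 + ((v² + v²) + 5/(-2 + v)) = -7 + (2*v² + 5/(-2 + v)) = -7 + 2*v² + 5/(-2 + v))
248*(k(O(-2))*0) = 248*(((5 + (-7 + 2*6²)*(-2 + 6))/(-2 + 6))*0) = 248*(((5 + (-7 + 2*36)*4)/4)*0) = 248*(((5 + (-7 + 72)*4)/4)*0) = 248*(((5 + 65*4)/4)*0) = 248*(((5 + 260)/4)*0) = 248*(((¼)*265)*0) = 248*((265/4)*0) = 248*0 = 0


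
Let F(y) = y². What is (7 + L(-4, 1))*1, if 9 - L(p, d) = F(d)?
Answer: 15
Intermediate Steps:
L(p, d) = 9 - d²
(7 + L(-4, 1))*1 = (7 + (9 - 1*1²))*1 = (7 + (9 - 1*1))*1 = (7 + (9 - 1))*1 = (7 + 8)*1 = 15*1 = 15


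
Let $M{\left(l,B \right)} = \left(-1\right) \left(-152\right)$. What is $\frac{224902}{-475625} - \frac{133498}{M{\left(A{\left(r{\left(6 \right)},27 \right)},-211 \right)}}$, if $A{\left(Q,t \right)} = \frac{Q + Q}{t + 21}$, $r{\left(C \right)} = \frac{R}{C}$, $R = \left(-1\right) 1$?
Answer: $- \frac{31764585677}{36147500} \approx -878.75$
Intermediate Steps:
$R = -1$
$r{\left(C \right)} = - \frac{1}{C}$
$A{\left(Q,t \right)} = \frac{2 Q}{21 + t}$
$M{\left(l,B \right)} = 152$
$\frac{224902}{-475625} - \frac{133498}{M{\left(A{\left(r{\left(6 \right)},27 \right)},-211 \right)}} = \frac{224902}{-475625} - \frac{133498}{152} = 224902 \left(- \frac{1}{475625}\right) - \frac{66749}{76} = - \frac{224902}{475625} - \frac{66749}{76} = - \frac{31764585677}{36147500}$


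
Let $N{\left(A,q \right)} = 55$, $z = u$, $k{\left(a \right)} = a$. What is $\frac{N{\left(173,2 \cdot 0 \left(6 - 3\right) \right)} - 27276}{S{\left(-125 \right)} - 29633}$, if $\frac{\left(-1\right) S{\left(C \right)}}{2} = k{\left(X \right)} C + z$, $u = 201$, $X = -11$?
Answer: $\frac{27221}{32785} \approx 0.83029$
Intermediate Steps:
$z = 201$
$S{\left(C \right)} = -402 + 22 C$ ($S{\left(C \right)} = - 2 \left(- 11 C + 201\right) = - 2 \left(201 - 11 C\right) = -402 + 22 C$)
$\frac{N{\left(173,2 \cdot 0 \left(6 - 3\right) \right)} - 27276}{S{\left(-125 \right)} - 29633} = \frac{55 - 27276}{\left(-402 + 22 \left(-125\right)\right) - 29633} = - \frac{27221}{\left(-402 - 2750\right) - 29633} = - \frac{27221}{-3152 - 29633} = - \frac{27221}{-32785} = \left(-27221\right) \left(- \frac{1}{32785}\right) = \frac{27221}{32785}$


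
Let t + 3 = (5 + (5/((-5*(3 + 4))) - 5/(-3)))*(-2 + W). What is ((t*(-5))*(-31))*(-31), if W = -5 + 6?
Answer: 961000/21 ≈ 45762.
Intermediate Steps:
W = 1
t = -200/21 (t = -3 + (5 + (5/((-5*(3 + 4))) - 5/(-3)))*(-2 + 1) = -3 + (5 + (5/((-5*7)) - 5*(-⅓)))*(-1) = -3 + (5 + (5/(-35) + 5/3))*(-1) = -3 + (5 + (5*(-1/35) + 5/3))*(-1) = -3 + (5 + (-⅐ + 5/3))*(-1) = -3 + (5 + 32/21)*(-1) = -3 + (137/21)*(-1) = -3 - 137/21 = -200/21 ≈ -9.5238)
((t*(-5))*(-31))*(-31) = (-200/21*(-5)*(-31))*(-31) = ((1000/21)*(-31))*(-31) = -31000/21*(-31) = 961000/21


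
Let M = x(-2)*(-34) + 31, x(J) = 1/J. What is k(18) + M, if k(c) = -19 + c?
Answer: 47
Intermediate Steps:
M = 48 (M = -34/(-2) + 31 = -½*(-34) + 31 = 17 + 31 = 48)
k(18) + M = (-19 + 18) + 48 = -1 + 48 = 47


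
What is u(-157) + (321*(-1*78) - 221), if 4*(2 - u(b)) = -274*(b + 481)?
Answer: -3063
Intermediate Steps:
u(b) = 65901/2 + 137*b/2 (u(b) = 2 - (-137)*(b + 481)/2 = 2 - (-137)*(481 + b)/2 = 2 - (-131794 - 274*b)/4 = 2 + (65897/2 + 137*b/2) = 65901/2 + 137*b/2)
u(-157) + (321*(-1*78) - 221) = (65901/2 + (137/2)*(-157)) + (321*(-1*78) - 221) = (65901/2 - 21509/2) + (321*(-78) - 221) = 22196 + (-25038 - 221) = 22196 - 25259 = -3063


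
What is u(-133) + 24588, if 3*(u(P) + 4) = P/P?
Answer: 73753/3 ≈ 24584.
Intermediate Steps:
u(P) = -11/3 (u(P) = -4 + (P/P)/3 = -4 + (1/3)*1 = -4 + 1/3 = -11/3)
u(-133) + 24588 = -11/3 + 24588 = 73753/3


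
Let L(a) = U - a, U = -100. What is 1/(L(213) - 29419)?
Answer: -1/29732 ≈ -3.3634e-5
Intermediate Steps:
L(a) = -100 - a
1/(L(213) - 29419) = 1/((-100 - 1*213) - 29419) = 1/((-100 - 213) - 29419) = 1/(-313 - 29419) = 1/(-29732) = -1/29732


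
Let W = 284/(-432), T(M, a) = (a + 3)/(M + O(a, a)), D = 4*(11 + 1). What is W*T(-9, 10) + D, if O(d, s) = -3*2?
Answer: 78683/1620 ≈ 48.570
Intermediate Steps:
O(d, s) = -6
D = 48 (D = 4*12 = 48)
T(M, a) = (3 + a)/(-6 + M) (T(M, a) = (a + 3)/(M - 6) = (3 + a)/(-6 + M))
W = -71/108 (W = 284*(-1/432) = -71/108 ≈ -0.65741)
W*T(-9, 10) + D = -71*(3 + 10)/(108*(-6 - 9)) + 48 = -71*13/(108*(-15)) + 48 = -(-71)*13/1620 + 48 = -71/108*(-13/15) + 48 = 923/1620 + 48 = 78683/1620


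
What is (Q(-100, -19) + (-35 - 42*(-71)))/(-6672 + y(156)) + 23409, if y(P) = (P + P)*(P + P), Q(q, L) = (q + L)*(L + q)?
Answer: 530639489/22668 ≈ 23409.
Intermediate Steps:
Q(q, L) = (L + q)**2 (Q(q, L) = (L + q)*(L + q) = (L + q)**2)
y(P) = 4*P**2 (y(P) = (2*P)*(2*P) = 4*P**2)
(Q(-100, -19) + (-35 - 42*(-71)))/(-6672 + y(156)) + 23409 = ((-19 - 100)**2 + (-35 - 42*(-71)))/(-6672 + 4*156**2) + 23409 = ((-119)**2 + (-35 + 2982))/(-6672 + 4*24336) + 23409 = (14161 + 2947)/(-6672 + 97344) + 23409 = 17108/90672 + 23409 = 17108*(1/90672) + 23409 = 4277/22668 + 23409 = 530639489/22668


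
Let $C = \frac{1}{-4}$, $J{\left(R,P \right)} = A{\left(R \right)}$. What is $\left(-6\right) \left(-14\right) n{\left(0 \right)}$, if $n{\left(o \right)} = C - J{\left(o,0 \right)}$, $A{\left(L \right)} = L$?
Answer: $-21$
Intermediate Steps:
$J{\left(R,P \right)} = R$
$C = - \frac{1}{4} \approx -0.25$
$n{\left(o \right)} = - \frac{1}{4} - o$
$\left(-6\right) \left(-14\right) n{\left(0 \right)} = \left(-6\right) \left(-14\right) \left(- \frac{1}{4} - 0\right) = 84 \left(- \frac{1}{4} + 0\right) = 84 \left(- \frac{1}{4}\right) = -21$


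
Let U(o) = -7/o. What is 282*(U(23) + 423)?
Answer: 2741604/23 ≈ 1.1920e+5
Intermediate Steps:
282*(U(23) + 423) = 282*(-7/23 + 423) = 282*(9722/23) = 2741604/23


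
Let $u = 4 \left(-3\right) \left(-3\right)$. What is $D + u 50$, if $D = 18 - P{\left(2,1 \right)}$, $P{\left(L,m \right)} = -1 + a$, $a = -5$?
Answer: $1824$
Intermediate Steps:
$P{\left(L,m \right)} = -6$ ($P{\left(L,m \right)} = -1 - 5 = -6$)
$D = 24$ ($D = 18 - -6 = 18 + 6 = 24$)
$u = 36$ ($u = \left(-12\right) \left(-3\right) = 36$)
$D + u 50 = 24 + 36 \cdot 50 = 24 + 1800 = 1824$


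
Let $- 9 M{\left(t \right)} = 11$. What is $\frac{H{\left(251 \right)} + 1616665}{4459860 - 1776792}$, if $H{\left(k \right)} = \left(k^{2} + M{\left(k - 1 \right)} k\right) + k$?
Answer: $\frac{3779123}{6036903} \approx 0.626$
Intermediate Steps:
$M{\left(t \right)} = - \frac{11}{9}$ ($M{\left(t \right)} = \left(- \frac{1}{9}\right) 11 = - \frac{11}{9}$)
$H{\left(k \right)} = k^{2} - \frac{2 k}{9}$ ($H{\left(k \right)} = \left(k^{2} - \frac{11 k}{9}\right) + k = k^{2} - \frac{2 k}{9}$)
$\frac{H{\left(251 \right)} + 1616665}{4459860 - 1776792} = \frac{\frac{1}{9} \cdot 251 \left(-2 + 9 \cdot 251\right) + 1616665}{4459860 - 1776792} = \frac{\frac{1}{9} \cdot 251 \left(-2 + 2259\right) + 1616665}{2683068} = \left(\frac{1}{9} \cdot 251 \cdot 2257 + 1616665\right) \frac{1}{2683068} = \left(\frac{566507}{9} + 1616665\right) \frac{1}{2683068} = \frac{15116492}{9} \cdot \frac{1}{2683068} = \frac{3779123}{6036903}$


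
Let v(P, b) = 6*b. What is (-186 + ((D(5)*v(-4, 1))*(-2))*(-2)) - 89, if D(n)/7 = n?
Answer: 565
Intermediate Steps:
D(n) = 7*n
(-186 + ((D(5)*v(-4, 1))*(-2))*(-2)) - 89 = (-186 + (((7*5)*(6*1))*(-2))*(-2)) - 89 = (-186 + ((35*6)*(-2))*(-2)) - 89 = (-186 + (210*(-2))*(-2)) - 89 = (-186 - 420*(-2)) - 89 = (-186 + 840) - 89 = 654 - 89 = 565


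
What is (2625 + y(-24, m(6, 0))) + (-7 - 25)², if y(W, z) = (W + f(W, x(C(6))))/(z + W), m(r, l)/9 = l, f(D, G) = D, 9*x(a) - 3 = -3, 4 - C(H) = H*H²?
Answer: 3651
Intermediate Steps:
C(H) = 4 - H³ (C(H) = 4 - H*H² = 4 - H³)
x(a) = 0 (x(a) = ⅓ + (⅑)*(-3) = ⅓ - ⅓ = 0)
m(r, l) = 9*l
y(W, z) = 2*W/(W + z) (y(W, z) = (W + W)/(z + W) = (2*W)/(W + z) = 2*W/(W + z))
(2625 + y(-24, m(6, 0))) + (-7 - 25)² = (2625 + 2*(-24)/(-24 + 9*0)) + (-7 - 25)² = (2625 + 2*(-24)/(-24 + 0)) + (-32)² = (2625 + 2*(-24)/(-24)) + 1024 = (2625 + 2*(-24)*(-1/24)) + 1024 = (2625 + 2) + 1024 = 2627 + 1024 = 3651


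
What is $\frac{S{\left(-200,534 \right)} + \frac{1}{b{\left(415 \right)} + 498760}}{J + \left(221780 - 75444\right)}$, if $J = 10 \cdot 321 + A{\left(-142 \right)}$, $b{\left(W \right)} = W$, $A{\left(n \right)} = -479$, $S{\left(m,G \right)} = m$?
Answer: $- \frac{33278333}{24803506575} \approx -0.0013417$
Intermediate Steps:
$J = 2731$ ($J = 10 \cdot 321 - 479 = 3210 - 479 = 2731$)
$\frac{S{\left(-200,534 \right)} + \frac{1}{b{\left(415 \right)} + 498760}}{J + \left(221780 - 75444\right)} = \frac{-200 + \frac{1}{415 + 498760}}{2731 + \left(221780 - 75444\right)} = \frac{-200 + \frac{1}{499175}}{2731 + 146336} = \frac{-200 + \frac{1}{499175}}{149067} = \left(- \frac{99834999}{499175}\right) \frac{1}{149067} = - \frac{33278333}{24803506575}$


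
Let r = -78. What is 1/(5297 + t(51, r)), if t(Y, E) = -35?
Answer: 1/5262 ≈ 0.00019004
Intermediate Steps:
1/(5297 + t(51, r)) = 1/(5297 - 35) = 1/5262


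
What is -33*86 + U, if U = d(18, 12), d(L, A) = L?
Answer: -2820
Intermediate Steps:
U = 18
-33*86 + U = -33*86 + 18 = -2838 + 18 = -2820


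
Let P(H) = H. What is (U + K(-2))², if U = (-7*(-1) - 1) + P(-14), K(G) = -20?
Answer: 784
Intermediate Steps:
U = -8 (U = (-7*(-1) - 1) - 14 = (7 - 1) - 14 = 6 - 14 = -8)
(U + K(-2))² = (-8 - 20)² = (-28)² = 784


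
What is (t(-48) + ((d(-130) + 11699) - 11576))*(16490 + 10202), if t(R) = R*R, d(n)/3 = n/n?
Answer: 64861560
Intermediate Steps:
d(n) = 3 (d(n) = 3*(n/n) = 3*1 = 3)
t(R) = R**2
(t(-48) + ((d(-130) + 11699) - 11576))*(16490 + 10202) = ((-48)**2 + ((3 + 11699) - 11576))*(16490 + 10202) = (2304 + (11702 - 11576))*26692 = (2304 + 126)*26692 = 2430*26692 = 64861560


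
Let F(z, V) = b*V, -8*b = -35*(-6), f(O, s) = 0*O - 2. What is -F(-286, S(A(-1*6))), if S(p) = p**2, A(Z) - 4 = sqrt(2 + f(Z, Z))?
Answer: 420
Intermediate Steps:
f(O, s) = -2 (f(O, s) = 0 - 2 = -2)
b = -105/4 (b = -(-35)*(-6)/8 = -1/8*210 = -105/4 ≈ -26.250)
A(Z) = 4 (A(Z) = 4 + sqrt(2 - 2) = 4 + sqrt(0) = 4 + 0 = 4)
F(z, V) = -105*V/4
-F(-286, S(A(-1*6))) = -(-105)*4**2/4 = -(-105)*16/4 = -1*(-420) = 420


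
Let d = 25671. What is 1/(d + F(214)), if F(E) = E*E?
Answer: 1/71467 ≈ 1.3992e-5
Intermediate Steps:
F(E) = E²
1/(d + F(214)) = 1/(25671 + 214²) = 1/(25671 + 45796) = 1/71467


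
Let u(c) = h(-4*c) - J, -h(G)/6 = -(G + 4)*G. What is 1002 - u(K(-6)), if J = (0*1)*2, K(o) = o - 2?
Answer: -5910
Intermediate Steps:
K(o) = -2 + o
J = 0 (J = 0*2 = 0)
h(G) = 6*G*(4 + G) (h(G) = -(-6)*(G + 4)*G = -(-6)*(4 + G)*G = -(-6)*G*(4 + G) = 6*G*(4 + G))
u(c) = -24*c*(4 - 4*c) (u(c) = 6*(-4*c)*(4 - 4*c) - 1*0 = -24*c*(4 - 4*c) + 0 = -24*c*(4 - 4*c))
1002 - u(K(-6)) = 1002 - 96*(-2 - 6)*(-1 + (-2 - 6)) = 1002 - 96*(-8)*(-1 - 8) = 1002 - 96*(-8)*(-9) = 1002 - 1*6912 = 1002 - 6912 = -5910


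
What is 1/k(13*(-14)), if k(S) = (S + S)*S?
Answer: 1/66248 ≈ 1.5095e-5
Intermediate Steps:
k(S) = 2*S² (k(S) = (2*S)*S = 2*S²)
1/k(13*(-14)) = 1/(2*(13*(-14))²) = 1/(2*(-182)²) = 1/(2*33124) = 1/66248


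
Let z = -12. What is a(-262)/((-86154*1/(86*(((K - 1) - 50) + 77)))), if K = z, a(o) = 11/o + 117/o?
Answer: 38528/5643087 ≈ 0.0068275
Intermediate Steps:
a(o) = 128/o
K = -12
a(-262)/((-86154*1/(86*(((K - 1) - 50) + 77)))) = (128/(-262))/((-86154*1/(86*(((-12 - 1) - 50) + 77)))) = (128*(-1/262))/((-86154*1/(86*((-13 - 50) + 77)))) = -64/(131*((-86154*1/(86*(-63 + 77))))) = -64/(131*((-86154/(14*86)))) = -64/(131*((-86154/1204))) = -64/(131*((-86154*1/1204))) = -64/(131*(-43077/602)) = -64/131*(-602/43077) = 38528/5643087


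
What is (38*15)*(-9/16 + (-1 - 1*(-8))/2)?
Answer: 13395/8 ≈ 1674.4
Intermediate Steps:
(38*15)*(-9/16 + (-1 - 1*(-8))/2) = 570*(-9*1/16 + (-1 + 8)*(½)) = 570*(-9/16 + 7*(½)) = 570*(-9/16 + 7/2) = 570*(47/16) = 13395/8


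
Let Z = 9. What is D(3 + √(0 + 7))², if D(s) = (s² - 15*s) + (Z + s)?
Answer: 737 + 272*√7 ≈ 1456.6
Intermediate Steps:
D(s) = 9 + s² - 14*s (D(s) = (s² - 15*s) + (9 + s) = 9 + s² - 14*s)
D(3 + √(0 + 7))² = (9 + (3 + √(0 + 7))² - 14*(3 + √(0 + 7)))² = (9 + (3 + √7)² - 14*(3 + √7))² = (9 + (3 + √7)² + (-42 - 14*√7))² = (-33 + (3 + √7)² - 14*√7)²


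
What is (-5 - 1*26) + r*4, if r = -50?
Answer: -231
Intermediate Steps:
(-5 - 1*26) + r*4 = (-5 - 1*26) - 50*4 = (-5 - 26) - 200 = -31 - 200 = -231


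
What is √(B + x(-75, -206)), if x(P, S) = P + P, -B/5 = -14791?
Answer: √73805 ≈ 271.67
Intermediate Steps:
B = 73955 (B = -5*(-14791) = 73955)
x(P, S) = 2*P
√(B + x(-75, -206)) = √(73955 + 2*(-75)) = √(73955 - 150) = √73805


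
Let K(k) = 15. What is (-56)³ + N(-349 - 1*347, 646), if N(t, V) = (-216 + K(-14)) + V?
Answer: -175171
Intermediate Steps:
N(t, V) = -201 + V (N(t, V) = (-216 + 15) + V = -201 + V)
(-56)³ + N(-349 - 1*347, 646) = (-56)³ + (-201 + 646) = -175616 + 445 = -175171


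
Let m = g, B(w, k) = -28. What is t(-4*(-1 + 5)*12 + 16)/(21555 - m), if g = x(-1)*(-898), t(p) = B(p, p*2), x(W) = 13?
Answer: -4/4747 ≈ -0.00084264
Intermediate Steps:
t(p) = -28
g = -11674 (g = 13*(-898) = -11674)
m = -11674
t(-4*(-1 + 5)*12 + 16)/(21555 - m) = -28/(21555 - 1*(-11674)) = -28/(21555 + 11674) = -28/33229 = -28*1/33229 = -4/4747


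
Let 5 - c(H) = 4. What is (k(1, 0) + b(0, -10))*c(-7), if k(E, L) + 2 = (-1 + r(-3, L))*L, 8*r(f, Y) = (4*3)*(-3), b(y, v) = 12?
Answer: 10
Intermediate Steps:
r(f, Y) = -9/2 (r(f, Y) = ((4*3)*(-3))/8 = (12*(-3))/8 = (1/8)*(-36) = -9/2)
c(H) = 1 (c(H) = 5 - 1*4 = 5 - 4 = 1)
k(E, L) = -2 - 11*L/2 (k(E, L) = -2 + (-1 - 9/2)*L = -2 - 11*L/2)
(k(1, 0) + b(0, -10))*c(-7) = ((-2 - 11/2*0) + 12)*1 = ((-2 + 0) + 12)*1 = (-2 + 12)*1 = 10*1 = 10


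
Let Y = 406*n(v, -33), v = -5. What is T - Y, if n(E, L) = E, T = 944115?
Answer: 946145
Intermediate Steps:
Y = -2030 (Y = 406*(-5) = -2030)
T - Y = 944115 - 1*(-2030) = 944115 + 2030 = 946145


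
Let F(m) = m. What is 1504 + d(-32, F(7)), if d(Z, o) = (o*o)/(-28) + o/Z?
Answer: 48065/32 ≈ 1502.0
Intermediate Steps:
d(Z, o) = -o²/28 + o/Z (d(Z, o) = o²*(-1/28) + o/Z = -o²/28 + o/Z)
1504 + d(-32, F(7)) = 1504 + (-1/28*7² + 7/(-32)) = 1504 + (-1/28*49 + 7*(-1/32)) = 1504 + (-7/4 - 7/32) = 1504 - 63/32 = 48065/32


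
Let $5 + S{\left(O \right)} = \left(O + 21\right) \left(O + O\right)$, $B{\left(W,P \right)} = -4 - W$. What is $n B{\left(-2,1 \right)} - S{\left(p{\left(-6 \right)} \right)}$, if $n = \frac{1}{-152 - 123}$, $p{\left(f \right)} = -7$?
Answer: $\frac{55277}{275} \approx 201.01$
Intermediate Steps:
$S{\left(O \right)} = -5 + 2 O \left(21 + O\right)$ ($S{\left(O \right)} = -5 + \left(O + 21\right) \left(O + O\right) = -5 + \left(21 + O\right) 2 O = -5 + 2 O \left(21 + O\right)$)
$n = - \frac{1}{275}$ ($n = \frac{1}{-275} = - \frac{1}{275} \approx -0.0036364$)
$n B{\left(-2,1 \right)} - S{\left(p{\left(-6 \right)} \right)} = - \frac{-4 - -2}{275} - \left(-5 + 2 \left(-7\right)^{2} + 42 \left(-7\right)\right) = - \frac{-4 + 2}{275} - \left(-5 + 2 \cdot 49 - 294\right) = \left(- \frac{1}{275}\right) \left(-2\right) - \left(-5 + 98 - 294\right) = \frac{2}{275} - -201 = \frac{2}{275} + 201 = \frac{55277}{275}$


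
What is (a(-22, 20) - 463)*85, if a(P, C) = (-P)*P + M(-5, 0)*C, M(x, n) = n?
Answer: -80495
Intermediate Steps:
a(P, C) = -P² (a(P, C) = (-P)*P + 0*C = -P² + 0 = -P²)
(a(-22, 20) - 463)*85 = (-1*(-22)² - 463)*85 = (-1*484 - 463)*85 = (-484 - 463)*85 = -947*85 = -80495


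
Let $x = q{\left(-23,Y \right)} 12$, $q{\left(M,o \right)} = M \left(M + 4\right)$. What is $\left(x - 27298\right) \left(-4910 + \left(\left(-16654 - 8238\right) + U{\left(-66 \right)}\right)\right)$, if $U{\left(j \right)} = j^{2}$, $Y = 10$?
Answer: $561186084$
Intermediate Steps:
$q{\left(M,o \right)} = M \left(4 + M\right)$
$x = 5244$ ($x = - 23 \left(4 - 23\right) 12 = \left(-23\right) \left(-19\right) 12 = 437 \cdot 12 = 5244$)
$\left(x - 27298\right) \left(-4910 + \left(\left(-16654 - 8238\right) + U{\left(-66 \right)}\right)\right) = \left(5244 - 27298\right) \left(-4910 + \left(\left(-16654 - 8238\right) + \left(-66\right)^{2}\right)\right) = - 22054 \left(-4910 + \left(\left(-16654 - 8238\right) + 4356\right)\right) = - 22054 \left(-4910 + \left(-24892 + 4356\right)\right) = - 22054 \left(-4910 - 20536\right) = \left(-22054\right) \left(-25446\right) = 561186084$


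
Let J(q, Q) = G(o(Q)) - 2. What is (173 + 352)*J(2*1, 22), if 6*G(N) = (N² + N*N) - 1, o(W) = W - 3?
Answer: 124075/2 ≈ 62038.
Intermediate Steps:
o(W) = -3 + W
G(N) = -⅙ + N²/3 (G(N) = ((N² + N*N) - 1)/6 = ((N² + N²) - 1)/6 = (2*N² - 1)/6 = (-1 + 2*N²)/6 = -⅙ + N²/3)
J(q, Q) = -13/6 + (-3 + Q)²/3 (J(q, Q) = (-⅙ + (-3 + Q)²/3) - 2 = -13/6 + (-3 + Q)²/3)
(173 + 352)*J(2*1, 22) = (173 + 352)*(-13/6 + (-3 + 22)²/3) = 525*(-13/6 + (⅓)*19²) = 525*(-13/6 + (⅓)*361) = 525*(-13/6 + 361/3) = 525*(709/6) = 124075/2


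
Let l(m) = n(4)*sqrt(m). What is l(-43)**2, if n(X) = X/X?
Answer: -43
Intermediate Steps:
n(X) = 1
l(m) = sqrt(m) (l(m) = 1*sqrt(m) = sqrt(m))
l(-43)**2 = (sqrt(-43))**2 = (I*sqrt(43))**2 = -43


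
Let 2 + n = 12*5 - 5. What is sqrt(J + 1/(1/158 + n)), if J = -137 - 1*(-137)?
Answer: sqrt(52930)/1675 ≈ 0.13735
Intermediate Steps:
J = 0 (J = -137 + 137 = 0)
n = 53 (n = -2 + (12*5 - 5) = -2 + (60 - 5) = -2 + 55 = 53)
sqrt(J + 1/(1/158 + n)) = sqrt(0 + 1/(1/158 + 53)) = sqrt(0 + 1/(8375/158)) = sqrt(0 + 158/8375) = sqrt(158/8375) = sqrt(52930)/1675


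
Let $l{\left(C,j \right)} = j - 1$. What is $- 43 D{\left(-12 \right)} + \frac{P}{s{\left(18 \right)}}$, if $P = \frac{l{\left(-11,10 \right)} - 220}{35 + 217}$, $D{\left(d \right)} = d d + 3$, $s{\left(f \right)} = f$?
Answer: $- \frac{28672267}{4536} \approx -6321.0$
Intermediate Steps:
$l{\left(C,j \right)} = -1 + j$
$D{\left(d \right)} = 3 + d^{2}$ ($D{\left(d \right)} = d^{2} + 3 = 3 + d^{2}$)
$P = - \frac{211}{252}$ ($P = \frac{\left(-1 + 10\right) - 220}{35 + 217} = \frac{9 - 220}{252} = \left(-211\right) \frac{1}{252} = - \frac{211}{252} \approx -0.8373$)
$- 43 D{\left(-12 \right)} + \frac{P}{s{\left(18 \right)}} = - 43 \left(3 + \left(-12\right)^{2}\right) - \frac{211}{252 \cdot 18} = - 43 \left(3 + 144\right) - \frac{211}{4536} = \left(-43\right) 147 - \frac{211}{4536} = -6321 - \frac{211}{4536} = - \frac{28672267}{4536}$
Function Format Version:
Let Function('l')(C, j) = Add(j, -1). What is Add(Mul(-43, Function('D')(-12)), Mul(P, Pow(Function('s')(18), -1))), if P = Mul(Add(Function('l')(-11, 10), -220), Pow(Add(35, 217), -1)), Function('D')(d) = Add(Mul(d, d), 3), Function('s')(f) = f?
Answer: Rational(-28672267, 4536) ≈ -6321.0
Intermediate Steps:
Function('l')(C, j) = Add(-1, j)
Function('D')(d) = Add(3, Pow(d, 2)) (Function('D')(d) = Add(Pow(d, 2), 3) = Add(3, Pow(d, 2)))
P = Rational(-211, 252) (P = Mul(Add(Add(-1, 10), -220), Pow(Add(35, 217), -1)) = Mul(Add(9, -220), Pow(252, -1)) = Mul(-211, Rational(1, 252)) = Rational(-211, 252) ≈ -0.83730)
Add(Mul(-43, Function('D')(-12)), Mul(P, Pow(Function('s')(18), -1))) = Add(Mul(-43, Add(3, Pow(-12, 2))), Mul(Rational(-211, 252), Pow(18, -1))) = Add(Mul(-43, Add(3, 144)), Mul(Rational(-211, 252), Rational(1, 18))) = Add(Mul(-43, 147), Rational(-211, 4536)) = Add(-6321, Rational(-211, 4536)) = Rational(-28672267, 4536)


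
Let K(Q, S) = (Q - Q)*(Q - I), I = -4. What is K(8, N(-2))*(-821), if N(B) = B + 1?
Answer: 0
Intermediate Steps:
N(B) = 1 + B
K(Q, S) = 0 (K(Q, S) = (Q - Q)*(Q - 1*(-4)) = 0*(Q + 4) = 0*(4 + Q) = 0)
K(8, N(-2))*(-821) = 0*(-821) = 0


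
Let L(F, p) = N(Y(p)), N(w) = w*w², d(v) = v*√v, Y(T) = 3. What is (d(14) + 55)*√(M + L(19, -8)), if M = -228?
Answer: I*√201*(55 + 14*√14) ≈ 1522.4*I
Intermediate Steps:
d(v) = v^(3/2)
N(w) = w³
L(F, p) = 27 (L(F, p) = 3³ = 27)
(d(14) + 55)*√(M + L(19, -8)) = (14^(3/2) + 55)*√(-228 + 27) = (14*√14 + 55)*√(-201) = (55 + 14*√14)*(I*√201) = I*√201*(55 + 14*√14)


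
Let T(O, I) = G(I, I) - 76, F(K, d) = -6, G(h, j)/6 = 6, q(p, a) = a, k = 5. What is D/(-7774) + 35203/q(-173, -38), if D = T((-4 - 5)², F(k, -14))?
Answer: -136833301/147706 ≈ -926.39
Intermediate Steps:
G(h, j) = 36 (G(h, j) = 6*6 = 36)
T(O, I) = -40 (T(O, I) = 36 - 76 = -40)
D = -40
D/(-7774) + 35203/q(-173, -38) = -40/(-7774) + 35203/(-38) = -40*(-1/7774) + 35203*(-1/38) = 20/3887 - 35203/38 = -136833301/147706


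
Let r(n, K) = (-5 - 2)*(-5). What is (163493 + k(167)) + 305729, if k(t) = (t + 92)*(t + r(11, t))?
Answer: 521540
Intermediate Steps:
r(n, K) = 35 (r(n, K) = -7*(-5) = 35)
k(t) = (35 + t)*(92 + t) (k(t) = (t + 92)*(t + 35) = (92 + t)*(35 + t) = (35 + t)*(92 + t))
(163493 + k(167)) + 305729 = (163493 + (3220 + 167**2 + 127*167)) + 305729 = (163493 + (3220 + 27889 + 21209)) + 305729 = (163493 + 52318) + 305729 = 215811 + 305729 = 521540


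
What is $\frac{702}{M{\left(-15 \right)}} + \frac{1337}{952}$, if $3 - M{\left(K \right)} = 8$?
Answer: $- \frac{94517}{680} \approx -139.0$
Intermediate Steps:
$M{\left(K \right)} = -5$ ($M{\left(K \right)} = 3 - 8 = -5$)
$\frac{702}{M{\left(-15 \right)}} + \frac{1337}{952} = \frac{702}{-5} + \frac{1337}{952} = 702 \left(- \frac{1}{5}\right) + 1337 \cdot \frac{1}{952} = - \frac{702}{5} + \frac{191}{136} = - \frac{94517}{680}$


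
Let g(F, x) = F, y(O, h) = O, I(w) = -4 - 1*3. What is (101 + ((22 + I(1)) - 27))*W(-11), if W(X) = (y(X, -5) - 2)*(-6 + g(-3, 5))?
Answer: 10413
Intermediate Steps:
I(w) = -7 (I(w) = -4 - 3 = -7)
W(X) = 18 - 9*X (W(X) = (X - 2)*(-6 - 3) = (-2 + X)*(-9) = 18 - 9*X)
(101 + ((22 + I(1)) - 27))*W(-11) = (101 + ((22 - 7) - 27))*(18 - 9*(-11)) = (101 + (15 - 27))*(18 + 99) = (101 - 12)*117 = 89*117 = 10413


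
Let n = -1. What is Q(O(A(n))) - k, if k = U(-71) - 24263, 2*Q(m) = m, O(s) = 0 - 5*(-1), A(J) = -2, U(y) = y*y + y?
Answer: 38591/2 ≈ 19296.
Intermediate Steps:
U(y) = y + y**2 (U(y) = y**2 + y = y + y**2)
O(s) = 5 (O(s) = 0 + 5 = 5)
Q(m) = m/2
k = -19293 (k = -71*(1 - 71) - 24263 = -71*(-70) - 24263 = 4970 - 24263 = -19293)
Q(O(A(n))) - k = (1/2)*5 - 1*(-19293) = 5/2 + 19293 = 38591/2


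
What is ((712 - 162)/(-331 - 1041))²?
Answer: 75625/470596 ≈ 0.16070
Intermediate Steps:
((712 - 162)/(-331 - 1041))² = (550/(-1372))² = (550*(-1/1372))² = (-275/686)² = 75625/470596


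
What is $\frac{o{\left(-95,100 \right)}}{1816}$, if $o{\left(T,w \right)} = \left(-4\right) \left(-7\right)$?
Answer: $\frac{7}{454} \approx 0.015418$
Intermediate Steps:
$o{\left(T,w \right)} = 28$
$\frac{o{\left(-95,100 \right)}}{1816} = \frac{28}{1816} = 28 \cdot \frac{1}{1816} = \frac{7}{454}$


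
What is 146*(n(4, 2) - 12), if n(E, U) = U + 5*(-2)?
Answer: -2920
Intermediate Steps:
n(E, U) = -10 + U (n(E, U) = U - 10 = -10 + U)
146*(n(4, 2) - 12) = 146*((-10 + 2) - 12) = 146*(-8 - 12) = 146*(-20) = -2920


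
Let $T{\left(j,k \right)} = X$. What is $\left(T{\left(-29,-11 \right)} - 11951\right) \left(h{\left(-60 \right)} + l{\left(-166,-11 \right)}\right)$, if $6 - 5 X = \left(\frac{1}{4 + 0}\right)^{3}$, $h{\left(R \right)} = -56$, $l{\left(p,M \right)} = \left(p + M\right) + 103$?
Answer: $\frac{49711181}{32} \approx 1.5535 \cdot 10^{6}$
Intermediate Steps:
$l{\left(p,M \right)} = 103 + M + p$ ($l{\left(p,M \right)} = \left(M + p\right) + 103 = 103 + M + p$)
$X = \frac{383}{320}$ ($X = \frac{6}{5} - \frac{\left(\frac{1}{4 + 0}\right)^{3}}{5} = \frac{6}{5} - \frac{\left(\frac{1}{4}\right)^{3}}{5} = \frac{6}{5} - \frac{1}{5 \cdot 64} = \frac{6}{5} - \frac{1}{320} = \frac{383}{320} \approx 1.1969$)
$T{\left(j,k \right)} = \frac{383}{320}$
$\left(T{\left(-29,-11 \right)} - 11951\right) \left(h{\left(-60 \right)} + l{\left(-166,-11 \right)}\right) = \left(\frac{383}{320} - 11951\right) \left(-56 - 74\right) = - \frac{3823937 \left(-56 - 74\right)}{320} = \left(- \frac{3823937}{320}\right) \left(-130\right) = \frac{49711181}{32}$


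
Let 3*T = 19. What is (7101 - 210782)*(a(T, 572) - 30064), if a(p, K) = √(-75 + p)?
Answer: 6123465584 - 203681*I*√618/3 ≈ 6.1235e+9 - 1.6878e+6*I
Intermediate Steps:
T = 19/3 (T = (⅓)*19 = 19/3 ≈ 6.3333)
(7101 - 210782)*(a(T, 572) - 30064) = (7101 - 210782)*(√(-75 + 19/3) - 30064) = -203681*(√(-206/3) - 30064) = -203681*(I*√618/3 - 30064) = -203681*(-30064 + I*√618/3) = 6123465584 - 203681*I*√618/3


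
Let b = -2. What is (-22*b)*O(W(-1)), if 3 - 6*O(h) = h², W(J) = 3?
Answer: -44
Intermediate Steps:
O(h) = ½ - h²/6
(-22*b)*O(W(-1)) = (-22*(-2))*(½ - ⅙*3²) = 44*(½ - ⅙*9) = 44*(½ - 3/2) = 44*(-1) = -44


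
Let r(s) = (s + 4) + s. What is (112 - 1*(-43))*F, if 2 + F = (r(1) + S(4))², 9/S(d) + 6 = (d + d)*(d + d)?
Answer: 18711755/3364 ≈ 5562.4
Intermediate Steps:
S(d) = 9/(-6 + 4*d²) (S(d) = 9/(-6 + (d + d)*(d + d)) = 9/(-6 + (2*d)*(2*d)) = 9/(-6 + 4*d²))
r(s) = 4 + 2*s (r(s) = (4 + s) + s = 4 + 2*s)
F = 120721/3364 (F = -2 + ((4 + 2*1) + 9/(2*(-3 + 2*4²)))² = -2 + ((4 + 2) + 9/(2*(-3 + 2*16)))² = -2 + (6 + 9/(2*(-3 + 32)))² = -2 + (6 + (9/2)/29)² = -2 + (6 + (9/2)*(1/29))² = -2 + (6 + 9/58)² = -2 + (357/58)² = -2 + 127449/3364 = 120721/3364 ≈ 35.886)
(112 - 1*(-43))*F = (112 - 1*(-43))*(120721/3364) = (112 + 43)*(120721/3364) = 155*(120721/3364) = 18711755/3364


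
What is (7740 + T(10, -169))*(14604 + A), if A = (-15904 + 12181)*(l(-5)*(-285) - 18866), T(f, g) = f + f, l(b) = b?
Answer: 503992188720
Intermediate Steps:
T(f, g) = 2*f
A = 64932843 (A = (-15904 + 12181)*(-5*(-285) - 18866) = -3723*(1425 - 18866) = -3723*(-17441) = 64932843)
(7740 + T(10, -169))*(14604 + A) = (7740 + 2*10)*(14604 + 64932843) = (7740 + 20)*64947447 = 7760*64947447 = 503992188720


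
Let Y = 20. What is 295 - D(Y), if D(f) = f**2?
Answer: -105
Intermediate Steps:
295 - D(Y) = 295 - 1*20**2 = 295 - 1*400 = 295 - 400 = -105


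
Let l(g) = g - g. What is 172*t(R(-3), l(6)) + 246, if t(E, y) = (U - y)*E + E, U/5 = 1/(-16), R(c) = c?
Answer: -435/4 ≈ -108.75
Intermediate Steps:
l(g) = 0
U = -5/16 (U = 5/(-16) = 5*(-1/16) = -5/16 ≈ -0.31250)
t(E, y) = E + E*(-5/16 - y) (t(E, y) = (-5/16 - y)*E + E = E*(-5/16 - y) + E = E + E*(-5/16 - y))
172*t(R(-3), l(6)) + 246 = 172*((1/16)*(-3)*(11 - 16*0)) + 246 = 172*((1/16)*(-3)*(11 + 0)) + 246 = 172*((1/16)*(-3)*11) + 246 = 172*(-33/16) + 246 = -1419/4 + 246 = -435/4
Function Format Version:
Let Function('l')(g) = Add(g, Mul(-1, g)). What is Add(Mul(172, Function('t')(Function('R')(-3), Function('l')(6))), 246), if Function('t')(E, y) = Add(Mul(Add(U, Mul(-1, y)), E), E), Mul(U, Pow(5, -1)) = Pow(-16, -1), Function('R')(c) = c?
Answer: Rational(-435, 4) ≈ -108.75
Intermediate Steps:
Function('l')(g) = 0
U = Rational(-5, 16) (U = Mul(5, Pow(-16, -1)) = Mul(5, Rational(-1, 16)) = Rational(-5, 16) ≈ -0.31250)
Function('t')(E, y) = Add(E, Mul(E, Add(Rational(-5, 16), Mul(-1, y)))) (Function('t')(E, y) = Add(Mul(Add(Rational(-5, 16), Mul(-1, y)), E), E) = Add(Mul(E, Add(Rational(-5, 16), Mul(-1, y))), E) = Add(E, Mul(E, Add(Rational(-5, 16), Mul(-1, y)))))
Add(Mul(172, Function('t')(Function('R')(-3), Function('l')(6))), 246) = Add(Mul(172, Mul(Rational(1, 16), -3, Add(11, Mul(-16, 0)))), 246) = Add(Mul(172, Mul(Rational(1, 16), -3, Add(11, 0))), 246) = Add(Mul(172, Mul(Rational(1, 16), -3, 11)), 246) = Add(Mul(172, Rational(-33, 16)), 246) = Add(Rational(-1419, 4), 246) = Rational(-435, 4)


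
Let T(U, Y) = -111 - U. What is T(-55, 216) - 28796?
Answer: -28852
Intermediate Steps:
T(-55, 216) - 28796 = (-111 - 1*(-55)) - 28796 = (-111 + 55) - 28796 = -56 - 28796 = -28852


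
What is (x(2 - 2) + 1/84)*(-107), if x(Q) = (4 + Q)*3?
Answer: -107963/84 ≈ -1285.3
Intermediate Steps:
x(Q) = 12 + 3*Q
(x(2 - 2) + 1/84)*(-107) = ((12 + 3*(2 - 2)) + 1/84)*(-107) = ((12 + 3*0) + 1/84)*(-107) = ((12 + 0) + 1/84)*(-107) = (12 + 1/84)*(-107) = (1009/84)*(-107) = -107963/84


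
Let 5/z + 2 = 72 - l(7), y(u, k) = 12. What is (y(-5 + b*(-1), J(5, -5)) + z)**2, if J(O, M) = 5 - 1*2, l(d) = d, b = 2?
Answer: 579121/3969 ≈ 145.91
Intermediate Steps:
J(O, M) = 3 (J(O, M) = 5 - 2 = 3)
z = 5/63 (z = 5/(-2 + (72 - 1*7)) = 5/(-2 + (72 - 7)) = 5/(-2 + 65) = 5/63 ≈ 0.079365)
(y(-5 + b*(-1), J(5, -5)) + z)**2 = (12 + 5/63)**2 = (761/63)**2 = 579121/3969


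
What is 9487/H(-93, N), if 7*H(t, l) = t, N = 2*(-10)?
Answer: -66409/93 ≈ -714.08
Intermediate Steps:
N = -20
H(t, l) = t/7
9487/H(-93, N) = 9487/(((1/7)*(-93))) = 9487/(-93/7) = 9487*(-7/93) = -66409/93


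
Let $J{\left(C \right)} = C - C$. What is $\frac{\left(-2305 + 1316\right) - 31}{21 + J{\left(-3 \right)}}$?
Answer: $- \frac{340}{7} \approx -48.571$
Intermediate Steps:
$J{\left(C \right)} = 0$
$\frac{\left(-2305 + 1316\right) - 31}{21 + J{\left(-3 \right)}} = \frac{\left(-2305 + 1316\right) - 31}{21 + 0} = \frac{-989 - 31}{21} = \left(-1020\right) \frac{1}{21} = - \frac{340}{7}$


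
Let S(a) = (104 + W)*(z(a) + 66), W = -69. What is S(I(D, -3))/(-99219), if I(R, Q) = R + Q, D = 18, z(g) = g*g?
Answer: -3395/33073 ≈ -0.10265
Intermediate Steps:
z(g) = g²
I(R, Q) = Q + R
S(a) = 2310 + 35*a² (S(a) = (104 - 69)*(a² + 66) = 35*(66 + a²) = 2310 + 35*a²)
S(I(D, -3))/(-99219) = (2310 + 35*(-3 + 18)²)/(-99219) = (2310 + 35*15²)*(-1/99219) = (2310 + 35*225)*(-1/99219) = (2310 + 7875)*(-1/99219) = 10185*(-1/99219) = -3395/33073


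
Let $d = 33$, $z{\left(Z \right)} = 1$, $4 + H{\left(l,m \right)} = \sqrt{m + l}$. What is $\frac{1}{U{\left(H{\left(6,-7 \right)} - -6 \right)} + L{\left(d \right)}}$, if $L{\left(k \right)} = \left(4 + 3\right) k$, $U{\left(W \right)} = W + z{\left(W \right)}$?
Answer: $\frac{234}{54757} - \frac{i}{54757} \approx 0.0042734 - 1.8263 \cdot 10^{-5} i$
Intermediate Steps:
$H{\left(l,m \right)} = -4 + \sqrt{l + m}$ ($H{\left(l,m \right)} = -4 + \sqrt{m + l} = -4 + \sqrt{l + m}$)
$U{\left(W \right)} = 1 + W$ ($U{\left(W \right)} = W + 1 = 1 + W$)
$L{\left(k \right)} = 7 k$
$\frac{1}{U{\left(H{\left(6,-7 \right)} - -6 \right)} + L{\left(d \right)}} = \frac{1}{\left(1 - \left(-2 - \sqrt{6 - 7}\right)\right) + 7 \cdot 33} = \frac{1}{\left(1 + \left(\left(-4 + \sqrt{-1}\right) + 6\right)\right) + 231} = \frac{1}{\left(1 + \left(\left(-4 + i\right) + 6\right)\right) + 231} = \frac{1}{\left(1 + \left(2 + i\right)\right) + 231} = \frac{1}{\left(3 + i\right) + 231} = \frac{1}{234 + i} = \frac{234 - i}{54757}$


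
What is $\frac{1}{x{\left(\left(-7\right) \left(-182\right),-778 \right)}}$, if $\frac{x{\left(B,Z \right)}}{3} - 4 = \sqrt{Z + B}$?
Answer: $- \frac{1}{360} + \frac{\sqrt{31}}{360} \approx 0.012688$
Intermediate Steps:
$x{\left(B,Z \right)} = 12 + 3 \sqrt{B + Z}$ ($x{\left(B,Z \right)} = 12 + 3 \sqrt{Z + B} = 12 + 3 \sqrt{B + Z}$)
$\frac{1}{x{\left(\left(-7\right) \left(-182\right),-778 \right)}} = \frac{1}{12 + 3 \sqrt{\left(-7\right) \left(-182\right) - 778}} = \frac{1}{12 + 3 \sqrt{1274 - 778}} = \frac{1}{12 + 3 \sqrt{496}} = \frac{1}{12 + 3 \cdot 4 \sqrt{31}} = \frac{1}{12 + 12 \sqrt{31}}$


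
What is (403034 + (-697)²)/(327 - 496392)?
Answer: -296281/165355 ≈ -1.7918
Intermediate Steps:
(403034 + (-697)²)/(327 - 496392) = (403034 + 485809)/(-496065) = 888843*(-1/496065) = -296281/165355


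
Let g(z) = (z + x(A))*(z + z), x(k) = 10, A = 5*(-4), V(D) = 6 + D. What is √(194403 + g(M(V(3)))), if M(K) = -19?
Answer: √194745 ≈ 441.30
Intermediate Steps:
A = -20
g(z) = 2*z*(10 + z) (g(z) = (z + 10)*(z + z) = (10 + z)*(2*z) = 2*z*(10 + z))
√(194403 + g(M(V(3)))) = √(194403 + 2*(-19)*(10 - 19)) = √(194403 + 2*(-19)*(-9)) = √(194403 + 342) = √194745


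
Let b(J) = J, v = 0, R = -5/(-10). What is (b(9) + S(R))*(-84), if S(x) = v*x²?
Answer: -756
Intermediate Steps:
R = ½ (R = -5*(-⅒) = ½ ≈ 0.50000)
S(x) = 0 (S(x) = 0*x² = 0)
(b(9) + S(R))*(-84) = (9 + 0)*(-84) = 9*(-84) = -756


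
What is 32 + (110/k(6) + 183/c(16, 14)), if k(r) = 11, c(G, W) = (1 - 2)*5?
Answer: 27/5 ≈ 5.4000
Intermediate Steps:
c(G, W) = -5 (c(G, W) = -1*5 = -5)
32 + (110/k(6) + 183/c(16, 14)) = 32 + (110/11 + 183/(-5)) = 32 + (110*(1/11) + 183*(-1/5)) = 32 + (10 - 183/5) = 32 - 133/5 = 27/5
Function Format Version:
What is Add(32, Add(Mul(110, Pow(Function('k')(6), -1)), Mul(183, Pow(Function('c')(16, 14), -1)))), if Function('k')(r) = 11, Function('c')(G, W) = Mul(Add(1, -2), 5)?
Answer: Rational(27, 5) ≈ 5.4000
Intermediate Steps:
Function('c')(G, W) = -5 (Function('c')(G, W) = Mul(-1, 5) = -5)
Add(32, Add(Mul(110, Pow(Function('k')(6), -1)), Mul(183, Pow(Function('c')(16, 14), -1)))) = Add(32, Add(Mul(110, Pow(11, -1)), Mul(183, Pow(-5, -1)))) = Add(32, Add(Mul(110, Rational(1, 11)), Mul(183, Rational(-1, 5)))) = Add(32, Add(10, Rational(-183, 5))) = Add(32, Rational(-133, 5)) = Rational(27, 5)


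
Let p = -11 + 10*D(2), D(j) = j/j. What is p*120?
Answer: -120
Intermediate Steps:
D(j) = 1
p = -1 (p = -11 + 10*1 = -11 + 10 = -1)
p*120 = -1*120 = -120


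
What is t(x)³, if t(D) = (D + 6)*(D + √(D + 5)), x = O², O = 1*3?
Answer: 3736125 + 867375*√14 ≈ 6.9815e+6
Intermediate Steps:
O = 3
x = 9 (x = 3² = 9)
t(D) = (6 + D)*(D + √(5 + D))
t(x)³ = (9² + 6*9 + 6*√(5 + 9) + 9*√(5 + 9))³ = (81 + 54 + 6*√14 + 9*√14)³ = (135 + 15*√14)³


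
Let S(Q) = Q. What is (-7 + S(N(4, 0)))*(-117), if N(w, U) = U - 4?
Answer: 1287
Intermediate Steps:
N(w, U) = -4 + U
(-7 + S(N(4, 0)))*(-117) = (-7 + (-4 + 0))*(-117) = (-7 - 4)*(-117) = -11*(-117) = 1287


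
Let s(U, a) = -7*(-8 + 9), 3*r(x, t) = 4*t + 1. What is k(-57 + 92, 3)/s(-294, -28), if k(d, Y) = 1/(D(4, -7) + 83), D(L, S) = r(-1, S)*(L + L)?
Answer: -1/77 ≈ -0.012987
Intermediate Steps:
r(x, t) = 1/3 + 4*t/3 (r(x, t) = (4*t + 1)/3 = (1 + 4*t)/3 = 1/3 + 4*t/3)
s(U, a) = -7 (s(U, a) = -7*1 = -7)
D(L, S) = 2*L*(1/3 + 4*S/3) (D(L, S) = (1/3 + 4*S/3)*(L + L) = (1/3 + 4*S/3)*(2*L) = 2*L*(1/3 + 4*S/3))
k(d, Y) = 1/11 (k(d, Y) = 1/((2/3)*4*(1 + 4*(-7)) + 83) = 1/((2/3)*4*(1 - 28) + 83) = 1/((2/3)*4*(-27) + 83) = 1/(-72 + 83) = 1/11)
k(-57 + 92, 3)/s(-294, -28) = (1/11)/(-7) = (1/11)*(-1/7) = -1/77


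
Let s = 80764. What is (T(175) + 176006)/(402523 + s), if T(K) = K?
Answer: 176181/483287 ≈ 0.36455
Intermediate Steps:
(T(175) + 176006)/(402523 + s) = (175 + 176006)/(402523 + 80764) = 176181/483287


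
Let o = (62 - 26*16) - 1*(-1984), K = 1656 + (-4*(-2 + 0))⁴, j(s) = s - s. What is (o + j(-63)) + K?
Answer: 7382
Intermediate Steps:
j(s) = 0
K = 5752 (K = 1656 + (-4*(-2))⁴ = 1656 + 8⁴ = 1656 + 4096 = 5752)
o = 1630 (o = (62 - 416) + 1984 = -354 + 1984 = 1630)
(o + j(-63)) + K = (1630 + 0) + 5752 = 1630 + 5752 = 7382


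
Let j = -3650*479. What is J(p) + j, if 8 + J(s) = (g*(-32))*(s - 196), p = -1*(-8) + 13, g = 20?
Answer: -1636358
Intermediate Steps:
p = 21 (p = 8 + 13 = 21)
J(s) = 125432 - 640*s (J(s) = -8 + (20*(-32))*(s - 196) = -8 - 640*(-196 + s) = -8 + (125440 - 640*s) = 125432 - 640*s)
j = -1748350
J(p) + j = (125432 - 640*21) - 1748350 = (125432 - 13440) - 1748350 = 111992 - 1748350 = -1636358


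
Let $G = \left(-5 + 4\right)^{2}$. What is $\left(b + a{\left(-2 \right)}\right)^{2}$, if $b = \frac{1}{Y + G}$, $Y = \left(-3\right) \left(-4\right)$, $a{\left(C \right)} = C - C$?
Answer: $\frac{1}{169} \approx 0.0059172$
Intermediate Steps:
$a{\left(C \right)} = 0$
$Y = 12$
$G = 1$ ($G = \left(-1\right)^{2} = 1$)
$b = \frac{1}{13}$ ($b = \frac{1}{12 + 1} = \frac{1}{13} \approx 0.076923$)
$\left(b + a{\left(-2 \right)}\right)^{2} = \left(\frac{1}{13} + 0\right)^{2} = \left(\frac{1}{13}\right)^{2} = \frac{1}{169}$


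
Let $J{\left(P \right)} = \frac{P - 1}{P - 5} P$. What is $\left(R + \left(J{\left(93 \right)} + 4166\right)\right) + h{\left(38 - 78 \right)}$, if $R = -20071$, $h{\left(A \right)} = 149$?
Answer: $- \frac{344493}{22} \approx -15659.0$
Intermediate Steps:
$J{\left(P \right)} = \frac{P \left(-1 + P\right)}{-5 + P}$ ($J{\left(P \right)} = \frac{-1 + P}{-5 + P} P = \frac{P \left(-1 + P\right)}{-5 + P}$)
$\left(R + \left(J{\left(93 \right)} + 4166\right)\right) + h{\left(38 - 78 \right)} = \left(-20071 + \left(\frac{93 \left(-1 + 93\right)}{-5 + 93} + 4166\right)\right) + 149 = \left(-20071 + \left(93 \cdot \frac{1}{88} \cdot 92 + 4166\right)\right) + 149 = \left(-20071 + \left(\frac{2139}{22} + 4166\right)\right) + 149 = \left(-20071 + \frac{93791}{22}\right) + 149 = - \frac{347771}{22} + 149 = - \frac{344493}{22}$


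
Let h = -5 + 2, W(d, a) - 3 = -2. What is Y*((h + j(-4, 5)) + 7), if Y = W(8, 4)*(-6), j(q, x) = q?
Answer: 0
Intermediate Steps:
W(d, a) = 1 (W(d, a) = 3 - 2 = 1)
h = -3
Y = -6 (Y = 1*(-6) = -6)
Y*((h + j(-4, 5)) + 7) = -6*((-3 - 4) + 7) = -6*(-7 + 7) = -6*0 = 0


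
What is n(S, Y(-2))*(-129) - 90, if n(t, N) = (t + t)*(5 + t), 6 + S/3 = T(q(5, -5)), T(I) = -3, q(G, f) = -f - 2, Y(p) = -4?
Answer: -153342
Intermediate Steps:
q(G, f) = -2 - f
S = -27 (S = -18 + 3*(-3) = -18 - 9 = -27)
n(t, N) = 2*t*(5 + t) (n(t, N) = (2*t)*(5 + t) = 2*t*(5 + t))
n(S, Y(-2))*(-129) - 90 = (2*(-27)*(5 - 27))*(-129) - 90 = (2*(-27)*(-22))*(-129) - 90 = 1188*(-129) - 90 = -153252 - 90 = -153342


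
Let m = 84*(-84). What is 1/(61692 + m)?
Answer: 1/54636 ≈ 1.8303e-5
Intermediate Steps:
m = -7056
1/(61692 + m) = 1/(61692 - 7056) = 1/54636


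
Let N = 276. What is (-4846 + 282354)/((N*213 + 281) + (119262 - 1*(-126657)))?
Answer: 69377/76247 ≈ 0.90990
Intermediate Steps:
(-4846 + 282354)/((N*213 + 281) + (119262 - 1*(-126657))) = (-4846 + 282354)/((276*213 + 281) + (119262 - 1*(-126657))) = 277508/((58788 + 281) + (119262 + 126657)) = 277508/(59069 + 245919) = 277508/304988 = 277508*(1/304988) = 69377/76247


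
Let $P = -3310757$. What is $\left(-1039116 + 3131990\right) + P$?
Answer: $-1217883$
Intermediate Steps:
$\left(-1039116 + 3131990\right) + P = \left(-1039116 + 3131990\right) - 3310757 = 2092874 - 3310757 = -1217883$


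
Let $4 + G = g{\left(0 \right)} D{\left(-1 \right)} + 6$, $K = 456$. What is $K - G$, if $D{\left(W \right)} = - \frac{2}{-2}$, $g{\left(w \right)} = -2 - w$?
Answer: $456$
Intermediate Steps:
$D{\left(W \right)} = 1$ ($D{\left(W \right)} = \left(-2\right) \left(- \frac{1}{2}\right) = 1$)
$G = 0$ ($G = -4 + \left(\left(-2 - 0\right) 1 + 6\right) = -4 + \left(\left(-2 + 0\right) 1 + 6\right) = -4 + \left(\left(-2\right) 1 + 6\right) = -4 + \left(-2 + 6\right) = -4 + 4 = 0$)
$K - G = 456 - 0 = 456 + 0 = 456$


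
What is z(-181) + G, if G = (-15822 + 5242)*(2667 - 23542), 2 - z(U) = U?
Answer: 220857683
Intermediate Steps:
z(U) = 2 - U
G = 220857500 (G = -10580*(-20875) = 220857500)
z(-181) + G = (2 - 1*(-181)) + 220857500 = (2 + 181) + 220857500 = 183 + 220857500 = 220857683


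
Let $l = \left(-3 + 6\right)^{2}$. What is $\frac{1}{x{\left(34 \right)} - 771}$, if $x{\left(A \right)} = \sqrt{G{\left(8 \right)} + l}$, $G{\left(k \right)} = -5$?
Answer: $- \frac{1}{769} \approx -0.0013004$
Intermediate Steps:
$l = 9$ ($l = 3^{2} = 9$)
$x{\left(A \right)} = 2$ ($x{\left(A \right)} = \sqrt{-5 + 9} = \sqrt{4} = 2$)
$\frac{1}{x{\left(34 \right)} - 771} = \frac{1}{2 - 771} = \frac{1}{-769} = - \frac{1}{769}$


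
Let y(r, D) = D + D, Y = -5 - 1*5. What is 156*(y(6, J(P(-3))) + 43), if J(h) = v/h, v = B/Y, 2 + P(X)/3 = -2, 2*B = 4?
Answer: 33566/5 ≈ 6713.2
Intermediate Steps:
B = 2 (B = (½)*4 = 2)
P(X) = -12 (P(X) = -6 + 3*(-2) = -6 - 6 = -12)
Y = -10 (Y = -5 - 5 = -10)
v = -⅕ (v = 2/(-10) = 2*(-⅒) = -⅕ ≈ -0.20000)
J(h) = -1/(5*h)
y(r, D) = 2*D
156*(y(6, J(P(-3))) + 43) = 156*(2*(-⅕/(-12)) + 43) = 156*(2*(-⅕*(-1/12)) + 43) = 156*(2*(1/60) + 43) = 156*(1/30 + 43) = 156*(1291/30) = 33566/5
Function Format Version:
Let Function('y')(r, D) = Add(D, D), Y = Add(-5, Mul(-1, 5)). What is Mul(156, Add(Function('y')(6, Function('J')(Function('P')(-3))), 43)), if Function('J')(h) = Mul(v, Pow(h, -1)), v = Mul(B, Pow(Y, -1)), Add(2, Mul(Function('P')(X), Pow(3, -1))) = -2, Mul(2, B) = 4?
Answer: Rational(33566, 5) ≈ 6713.2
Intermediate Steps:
B = 2 (B = Mul(Rational(1, 2), 4) = 2)
Function('P')(X) = -12 (Function('P')(X) = Add(-6, Mul(3, -2)) = Add(-6, -6) = -12)
Y = -10 (Y = Add(-5, -5) = -10)
v = Rational(-1, 5) (v = Mul(2, Pow(-10, -1)) = Mul(2, Rational(-1, 10)) = Rational(-1, 5) ≈ -0.20000)
Function('J')(h) = Mul(Rational(-1, 5), Pow(h, -1))
Function('y')(r, D) = Mul(2, D)
Mul(156, Add(Function('y')(6, Function('J')(Function('P')(-3))), 43)) = Mul(156, Add(Mul(2, Mul(Rational(-1, 5), Pow(-12, -1))), 43)) = Mul(156, Add(Mul(2, Mul(Rational(-1, 5), Rational(-1, 12))), 43)) = Mul(156, Add(Mul(2, Rational(1, 60)), 43)) = Mul(156, Add(Rational(1, 30), 43)) = Mul(156, Rational(1291, 30)) = Rational(33566, 5)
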